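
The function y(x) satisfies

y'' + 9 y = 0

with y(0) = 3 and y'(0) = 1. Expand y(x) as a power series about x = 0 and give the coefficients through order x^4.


Ansatz: y(x) = sum_{n>=0} a_n x^n, so y'(x) = sum_{n>=1} n a_n x^(n-1) and y''(x) = sum_{n>=2} n(n-1) a_n x^(n-2).
Substitute into P(x) y'' + Q(x) y' + R(x) y = 0 with P(x) = 1, Q(x) = 0, R(x) = 9, and match powers of x.
Initial conditions: a_0 = 3, a_1 = 1.
Setting the coefficient of each power of x to zero and solving order by order (substituting the coefficients already found):
  x^0: 2 a_2 + 9 a_0 = 0  ->  2 a_2 = -9 a_0 = -27  ->  a_2 = -27/2
  x^1: 6 a_3 + 9 a_1 = 0  ->  6 a_3 = -9 a_1 = -9  ->  a_3 = -3/2
  x^2: 12 a_4 + 9 a_2 = 0  ->  12 a_4 = -9 a_2 = 243/2  ->  a_4 = 81/8
Truncated series: y(x) = 3 + x - (27/2) x^2 - (3/2) x^3 + (81/8) x^4 + O(x^5).

a_0 = 3; a_1 = 1; a_2 = -27/2; a_3 = -3/2; a_4 = 81/8


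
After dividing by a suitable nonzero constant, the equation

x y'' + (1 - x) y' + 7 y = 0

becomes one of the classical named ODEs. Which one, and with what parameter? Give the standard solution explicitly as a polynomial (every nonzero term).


The equation is already in a standard form:  x y'' + (1 - x) y' + 7 y = 0.
This matches the Laguerre equation x y'' + (1 - x) y' + n y = 0 with n = 7; the polynomial solution is L_7(x).
With y = sum_k a_k x^k, matching x^k gives (k+1)k a_{k+1} + (k+1) a_{k+1} - k a_k + n a_k = 0, i.e. (k+1)^2 a_{k+1} = (k - n) a_k = (k - 7) a_k. The right side vanishes at k = 7, so the series terminates at degree 7.
Standard normalization L_n(0) = 1 gives a_0 = 1. Work upward with a_{k+1} = (k - 7) a_k / (k+1)^2:
  a_1 = (0 - 7)(1) / 1^2 = -7/1 = -7
  a_2 = (1 - 7)(-7) / 2^2 = 42/4 = 21/2
  a_3 = (2 - 7)(21/2) / 3^2 = (-105/2)/9 = -35/6
  a_4 = (3 - 7)(-35/6) / 4^2 = (70/3)/16 = 35/24
  a_5 = (4 - 7)(35/24) / 5^2 = (-35/8)/25 = -7/40
  a_6 = (5 - 7)(-7/40) / 6^2 = (7/20)/36 = 7/720
  a_7 = (6 - 7)(7/720) / 7^2 = (-7/720)/49 = -1/5040
Hence L_7(x) = -x^7/5040 + 7 x^6/720 - 7 x^5/40 + 35 x^4/24 - 35 x^3/6 + 21 x^2/2 - 7 x + 1.

L_7(x); series = -x^7/5040 + 7 x^6/720 - 7 x^5/40 + 35 x^4/24 - 35 x^3/6 + 21 x^2/2 - 7 x + 1


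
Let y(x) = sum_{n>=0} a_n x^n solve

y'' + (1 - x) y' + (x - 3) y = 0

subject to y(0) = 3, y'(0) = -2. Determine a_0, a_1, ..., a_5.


Ansatz: y(x) = sum_{n>=0} a_n x^n, so y'(x) = sum_{n>=1} n a_n x^(n-1) and y''(x) = sum_{n>=2} n(n-1) a_n x^(n-2).
Substitute into P(x) y'' + Q(x) y' + R(x) y = 0 with P(x) = 1, Q(x) = 1 - x, R(x) = x - 3, and match powers of x.
Initial conditions: a_0 = 3, a_1 = -2.
Setting the coefficient of each power of x to zero and solving order by order (substituting the coefficients already found):
  x^0: 2 a_2 + a_1 - 3 a_0 = 0  ->  2 a_2 = -a_1 + 3 a_0 = 11  ->  a_2 = 11/2
  x^1: 6 a_3 + 2 a_2 - 4 a_1 + a_0 = 0  ->  6 a_3 = -2 a_2 + 4 a_1 - a_0 = -22  ->  a_3 = -11/3
  x^2: 12 a_4 + 3 a_3 - 5 a_2 + a_1 = 0  ->  12 a_4 = -3 a_3 + 5 a_2 - a_1 = 81/2  ->  a_4 = 27/8
  x^3: 20 a_5 + 4 a_4 - 6 a_3 + a_2 = 0  ->  20 a_5 = -4 a_4 + 6 a_3 - a_2 = -41  ->  a_5 = -41/20
Truncated series: y(x) = 3 - 2 x + (11/2) x^2 - (11/3) x^3 + (27/8) x^4 - (41/20) x^5 + O(x^6).

a_0 = 3; a_1 = -2; a_2 = 11/2; a_3 = -11/3; a_4 = 27/8; a_5 = -41/20


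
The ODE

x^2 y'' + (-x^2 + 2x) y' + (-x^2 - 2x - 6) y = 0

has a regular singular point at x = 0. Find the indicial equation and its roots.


Divide by x^2 to reach normal form y'' + P_1(x) y' + P_2(x) y = 0 with P_1(x) = -1 + 2/x and P_2(x) = -1 - 2/x - 6/x^2.
x = 0 is a singular point because the y'-coefficient -1 + 2/x has a pole at x = 0 and the y-coefficient -1 - 2/x - 6/x^2 has a pole at x = 0.
It is a regular singular point because x P_1(x) = p(x) = 2 - x and x^2 P_2(x) = q(x) = -x^2 - 2x - 6 are polynomials, hence analytic at x = 0.
p(0) = 2,  q(0) = -6.
Indicial equation: r(r-1) + p(0) r + q(0) = 0, i.e. r^2 + (p(0) - 1) r + q(0) = 0, i.e. r^2 + 1 r - 6 = 0.
Discriminant: (1)^2 - 4(-6) = 25, so r = (-1 ± 5)/2.
Solving: r_1 = 2, r_2 = -3.

indicial: r^2 + 1 r - 6 = 0; roots r_1 = 2, r_2 = -3


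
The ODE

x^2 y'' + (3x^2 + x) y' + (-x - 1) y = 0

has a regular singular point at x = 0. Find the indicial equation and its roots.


Divide by x^2 to reach normal form y'' + P_1(x) y' + P_2(x) y = 0 with P_1(x) = 3 + 1/x and P_2(x) = -1/x - 1/x^2.
x = 0 is a singular point because the y'-coefficient 3 + 1/x has a pole at x = 0 and the y-coefficient -1/x - 1/x^2 has a pole at x = 0.
It is a regular singular point because x P_1(x) = p(x) = 3x + 1 and x^2 P_2(x) = q(x) = -x - 1 are polynomials, hence analytic at x = 0.
p(0) = 1,  q(0) = -1.
Indicial equation: r(r-1) + p(0) r + q(0) = 0, i.e. r^2 + (p(0) - 1) r + q(0) = 0, i.e. r^2 - 1 = 0.
Discriminant: (0)^2 - 4(-1) = 4, so r = (0 ± 2)/2.
Solving: r_1 = 1, r_2 = -1.

indicial: r^2 - 1 = 0; roots r_1 = 1, r_2 = -1


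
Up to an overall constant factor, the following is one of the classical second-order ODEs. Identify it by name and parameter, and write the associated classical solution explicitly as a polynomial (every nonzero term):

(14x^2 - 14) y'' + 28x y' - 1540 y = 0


All three coefficients share the factor -14; dividing through by -14 gives  (1 - x^2) y'' - 2x y' + 110 y = 0.
This matches the Legendre equation (1 - x^2) y'' - 2x y' + n(n+1) y = 0 (note the -2x y' term) with n(n+1) = 110, so n = 10; the polynomial solution is P_10(x).
With y = sum_k a_k x^k, matching x^k gives (k+2)(k+1) a_{k+2} = [k(k+1) - n(n+1)] a_k = (k - 10)(k + 11) a_k. The right side vanishes at k = 10, so the series with the parity of 10 terminates at degree 10.
Standard normalization (P_n(1) = 1): leading coefficient (2n)!/(2^n (n!)^2) = 2432902008176640000/(1024*13168189440000) = 46189/256, so a_10 = 46189/256. Work downward with a_k = (k+1)(k+2) a_{k+2} / ((k - 10)(k + 11)):
  a_8 = (9)(10)(46189/256) / ((8 - 10)(8 + 11)) = (2078505/128)/(-38) = -109395/256
  a_6 = (7)(8)(-109395/256) / ((6 - 10)(6 + 11)) = (-765765/32)/(-68) = 45045/128
  a_4 = (5)(6)(45045/128) / ((4 - 10)(4 + 11)) = (675675/64)/(-90) = -15015/128
  a_2 = (3)(4)(-15015/128) / ((2 - 10)(2 + 11)) = (-45045/32)/(-104) = 3465/256
  a_0 = (1)(2)(3465/256) / ((0 - 10)(0 + 11)) = (3465/128)/(-110) = -63/256
Hence P_10(x) = 46189 x^10/256 - 109395 x^8/256 + 45045 x^6/128 - 15015 x^4/128 + 3465 x^2/256 - 63/256.

P_10(x); series = 46189 x^10/256 - 109395 x^8/256 + 45045 x^6/128 - 15015 x^4/128 + 3465 x^2/256 - 63/256


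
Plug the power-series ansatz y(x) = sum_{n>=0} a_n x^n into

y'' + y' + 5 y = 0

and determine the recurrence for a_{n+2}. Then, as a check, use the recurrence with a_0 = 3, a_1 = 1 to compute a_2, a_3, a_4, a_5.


Substitute y = sum_n a_n x^n.
y''(x) has coefficient (n+2)(n+1) a_{n+2} at x^n;
y'(x) has coefficient (n+1) a_{n+1} at x^n;
5 y(x) has coefficient 5 a_n at x^n.
Matching x^n: (n+2)(n+1) a_{n+2} + (n+1) a_{n+1} + 5 a_n = 0.
Thus a_{n+2} = [-(n+1) a_{n+1} - 5 a_n] / ((n+1)(n+2)).

Check with a_0 = 3, a_1 = 1 (apply the recurrence for n = 0, 1, 2, 3): a_0 = 3, a_1 = 1, a_2 = -8, a_3 = 11/6, a_4 = 23/8, a_5 = -31/30.

a_(n+2) = [-(n+1) a_(n+1) - 5 a_n] / ((n+1)(n+2)); check: a_0 = 3, a_1 = 1, a_2 = -8, a_3 = 11/6, a_4 = 23/8, a_5 = -31/30


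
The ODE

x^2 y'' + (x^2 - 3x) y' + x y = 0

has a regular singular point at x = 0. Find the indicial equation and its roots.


Divide by x^2 to reach normal form y'' + P_1(x) y' + P_2(x) y = 0 with P_1(x) = 1 - 3/x and P_2(x) = 1/x.
x = 0 is a singular point because the y'-coefficient 1 - 3/x has a pole at x = 0 and the y-coefficient 1/x has a pole at x = 0.
It is a regular singular point because x P_1(x) = p(x) = x - 3 and x^2 P_2(x) = q(x) = x are polynomials, hence analytic at x = 0.
p(0) = -3,  q(0) = 0.
Indicial equation: r(r-1) + p(0) r + q(0) = 0, i.e. r^2 + (p(0) - 1) r + q(0) = 0, i.e. r^2 - 4 r = 0.
Discriminant: (-4)^2 - 4(0) = 16, so r = (4 ± 4)/2.
Solving: r_1 = 4, r_2 = 0.

indicial: r^2 - 4 r = 0; roots r_1 = 4, r_2 = 0


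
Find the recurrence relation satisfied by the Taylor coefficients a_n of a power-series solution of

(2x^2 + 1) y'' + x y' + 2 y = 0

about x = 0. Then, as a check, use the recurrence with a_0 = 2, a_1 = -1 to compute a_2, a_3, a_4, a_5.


Substitute y = sum_n a_n x^n.
(1 + 2 x^2) y'' contributes (n+2)(n+1) a_{n+2} + 2 n(n-1) a_n at x^n.
x y'(x) contributes n a_n at x^n.
2 y(x) contributes 2 a_n at x^n.
Matching x^n: (n+2)(n+1) a_{n+2} + (2 n(n-1) + n + 2) a_n = 0.
Thus a_{n+2} = (-2 n(n-1) - n - 2) / ((n+1)(n+2)) * a_n.

Check with a_0 = 2, a_1 = -1 (apply the recurrence for n = 0, 1, 2, 3): a_0 = 2, a_1 = -1, a_2 = -2, a_3 = 1/2, a_4 = 4/3, a_5 = -17/40.

a_(n+2) = (-2 n(n-1) - n - 2) / ((n+1)(n+2)) * a_n; check: a_0 = 2, a_1 = -1, a_2 = -2, a_3 = 1/2, a_4 = 4/3, a_5 = -17/40


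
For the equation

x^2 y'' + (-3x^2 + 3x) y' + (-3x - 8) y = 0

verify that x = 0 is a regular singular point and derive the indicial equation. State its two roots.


Divide by x^2 to reach normal form y'' + P_1(x) y' + P_2(x) y = 0 with P_1(x) = -3 + 3/x and P_2(x) = -3/x - 8/x^2.
x = 0 is a singular point because the y'-coefficient -3 + 3/x has a pole at x = 0 and the y-coefficient -3/x - 8/x^2 has a pole at x = 0.
It is a regular singular point because x P_1(x) = p(x) = 3 - 3x and x^2 P_2(x) = q(x) = -3x - 8 are polynomials, hence analytic at x = 0.
p(0) = 3,  q(0) = -8.
Indicial equation: r(r-1) + p(0) r + q(0) = 0, i.e. r^2 + (p(0) - 1) r + q(0) = 0, i.e. r^2 + 2 r - 8 = 0.
Discriminant: (2)^2 - 4(-8) = 36, so r = (-2 ± 6)/2.
Solving: r_1 = 2, r_2 = -4.

indicial: r^2 + 2 r - 8 = 0; roots r_1 = 2, r_2 = -4


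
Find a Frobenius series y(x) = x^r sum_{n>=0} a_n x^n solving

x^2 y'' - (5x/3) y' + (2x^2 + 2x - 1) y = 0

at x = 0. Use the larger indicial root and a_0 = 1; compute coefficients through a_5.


Write in Frobenius form y'' + (p(x)/x) y' + (q(x)/x^2) y = 0:
  p(x) = -5/3,  q(x) = 2x^2 + 2x - 1.
Indicial equation: r(r-1) + (-5/3) r + (-1) = 0 -> roots r_1 = 3, r_2 = -1/3.
Take r = r_1 = 3. Let y(x) = x^r sum_{n>=0} a_n x^n with a_0 = 1.
Substitute y = x^r sum a_n x^n and match x^{r+n}. The recurrence is
  D(n) a_n + 2 a_{n-1} + 2 a_{n-2} = 0,  where D(n) = (r+n)(r+n-1) + (-5/3)(r+n) + (-1).
  a_n = [-2 a_{n-1} - 2 a_{n-2}] / D(n).
Since the indicial polynomial factors as (r - r_1)(r - r_2), D(n) = (r_1 + n - r_1)(r_1 + n - r_2) = n(n + 10/3).
Evaluating step by step (a_0 = 1):
  n = 1: D(1) = 1(1 + 10/3) = 13/3; numerator = -2(1) = -2; a_1 = (-2)/(13/3) = -6/13
  n = 2: D(2) = 2(2 + 10/3) = 32/3; numerator = -2(-6/13) - 2(1) = -14/13; a_2 = (-14/13)/(32/3) = -21/208
  n = 3: D(3) = 3(3 + 10/3) = 19; numerator = -2(-21/208) - 2(-6/13) = 9/8; a_3 = (9/8)/(19) = 9/152
  n = 4: D(4) = 4(4 + 10/3) = 88/3; numerator = -2(9/152) - 2(-21/208) = 165/1976; a_4 = (165/1976)/(88/3) = 45/15808
  n = 5: D(5) = 5(5 + 10/3) = 125/3; numerator = -2(45/15808) - 2(9/152) = -981/7904; a_5 = (-981/7904)/(125/3) = -2943/988000

r = 3; a_0 = 1; a_1 = -6/13; a_2 = -21/208; a_3 = 9/152; a_4 = 45/15808; a_5 = -2943/988000


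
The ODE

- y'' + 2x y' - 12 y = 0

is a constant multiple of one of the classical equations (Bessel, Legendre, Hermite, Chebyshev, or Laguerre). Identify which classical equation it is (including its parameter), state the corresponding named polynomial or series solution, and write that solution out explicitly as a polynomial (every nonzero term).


All three coefficients share the factor -1; dividing through by -1 gives  y'' - 2x y' + 12 y = 0.
This matches the Hermite equation y'' - 2x y' + 2n y = 0 with 2n = 12, so n = 6; the polynomial solution is H_6(x).
With y = sum_k a_k x^k, matching x^k gives (k+2)(k+1) a_{k+2} = 2(k - n) a_k = 2(k - 6) a_k. The right side vanishes at k = 6, so the series with the parity of 6 terminates at degree 6.
Standard normalization: leading coefficient of H_n is 2^n, so a_6 = 2^6 = 64. Work downward with a_k = (k+1)(k+2) a_{k+2} / (2(k - n)):
  a_4 = (5)(6)(64) / (2(4 - 6)) = 1920/(-4) = -480
  a_2 = (3)(4)(-480) / (2(2 - 6)) = -5760/(-8) = 720
  a_0 = (1)(2)(720) / (2(0 - 6)) = 1440/(-12) = -120
Hence H_6(x) = 64 x^6 - 480 x^4 + 720 x^2 - 120.

H_6(x); series = 64 x^6 - 480 x^4 + 720 x^2 - 120


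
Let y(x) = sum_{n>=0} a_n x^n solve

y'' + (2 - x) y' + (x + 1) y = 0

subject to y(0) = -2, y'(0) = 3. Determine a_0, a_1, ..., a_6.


Ansatz: y(x) = sum_{n>=0} a_n x^n, so y'(x) = sum_{n>=1} n a_n x^(n-1) and y''(x) = sum_{n>=2} n(n-1) a_n x^(n-2).
Substitute into P(x) y'' + Q(x) y' + R(x) y = 0 with P(x) = 1, Q(x) = 2 - x, R(x) = x + 1, and match powers of x.
Initial conditions: a_0 = -2, a_1 = 3.
Setting the coefficient of each power of x to zero and solving order by order (substituting the coefficients already found):
  x^0: 2 a_2 + 2 a_1 + a_0 = 0  ->  2 a_2 = -2 a_1 - a_0 = -4  ->  a_2 = -2
  x^1: 6 a_3 + 4 a_2 + a_0 = 0  ->  6 a_3 = -4 a_2 - a_0 = 10  ->  a_3 = 5/3
  x^2: 12 a_4 + 6 a_3 - a_2 + a_1 = 0  ->  12 a_4 = -6 a_3 + a_2 - a_1 = -15  ->  a_4 = -5/4
  x^3: 20 a_5 + 8 a_4 - 2 a_3 + a_2 = 0  ->  20 a_5 = -8 a_4 + 2 a_3 - a_2 = 46/3  ->  a_5 = 23/30
  x^4: 30 a_6 + 10 a_5 - 3 a_4 + a_3 = 0  ->  30 a_6 = -10 a_5 + 3 a_4 - a_3 = -157/12  ->  a_6 = -157/360
Truncated series: y(x) = -2 + 3 x - 2 x^2 + (5/3) x^3 - (5/4) x^4 + (23/30) x^5 - (157/360) x^6 + O(x^7).

a_0 = -2; a_1 = 3; a_2 = -2; a_3 = 5/3; a_4 = -5/4; a_5 = 23/30; a_6 = -157/360


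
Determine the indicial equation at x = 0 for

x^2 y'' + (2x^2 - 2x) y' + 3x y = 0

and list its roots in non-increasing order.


Divide by x^2 to reach normal form y'' + P_1(x) y' + P_2(x) y = 0 with P_1(x) = 2 - 2/x and P_2(x) = 3/x.
x = 0 is a singular point because the y'-coefficient 2 - 2/x has a pole at x = 0 and the y-coefficient 3/x has a pole at x = 0.
It is a regular singular point because x P_1(x) = p(x) = 2x - 2 and x^2 P_2(x) = q(x) = 3x are polynomials, hence analytic at x = 0.
p(0) = -2,  q(0) = 0.
Indicial equation: r(r-1) + p(0) r + q(0) = 0, i.e. r^2 + (p(0) - 1) r + q(0) = 0, i.e. r^2 - 3 r = 0.
Discriminant: (-3)^2 - 4(0) = 9, so r = (3 ± 3)/2.
Solving: r_1 = 3, r_2 = 0.

indicial: r^2 - 3 r = 0; roots r_1 = 3, r_2 = 0


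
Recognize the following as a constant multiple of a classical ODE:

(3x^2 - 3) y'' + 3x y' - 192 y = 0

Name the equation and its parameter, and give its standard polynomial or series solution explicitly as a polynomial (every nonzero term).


All three coefficients share the factor -3; dividing through by -3 gives  (1 - x^2) y'' - x y' + 64 y = 0.
This matches the Chebyshev equation (1 - x^2) y'' - x y' + n^2 y = 0 (note the -x y' term, not -2x y') with n^2 = 64, so n = 8; the polynomial solution is T_8(x).
With y = sum_k a_k x^k, matching x^k gives (k+2)(k+1) a_{k+2} = (k^2 - n^2) a_k = (k - 8)(k + 8) a_k. The right side vanishes at k = 8, so the series with the parity of 8 terminates at degree 8.
Standard normalization: leading coefficient of T_n is 2^(n-1), so a_8 = 2^7 = 128. Work downward with a_k = (k+1)(k+2) a_{k+2} / ((k - 8)(k + 8)):
  a_6 = (7)(8)(128) / ((6 - 8)(6 + 8)) = 7168/(-28) = -256
  a_4 = (5)(6)(-256) / ((4 - 8)(4 + 8)) = -7680/(-48) = 160
  a_2 = (3)(4)(160) / ((2 - 8)(2 + 8)) = 1920/(-60) = -32
  a_0 = (1)(2)(-32) / ((0 - 8)(0 + 8)) = -64/(-64) = 1
Hence T_8(x) = 128 x^8 - 256 x^6 + 160 x^4 - 32 x^2 + 1.

T_8(x); series = 128 x^8 - 256 x^6 + 160 x^4 - 32 x^2 + 1


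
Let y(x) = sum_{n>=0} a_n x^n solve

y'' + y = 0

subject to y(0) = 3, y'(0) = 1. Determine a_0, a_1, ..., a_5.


Ansatz: y(x) = sum_{n>=0} a_n x^n, so y'(x) = sum_{n>=1} n a_n x^(n-1) and y''(x) = sum_{n>=2} n(n-1) a_n x^(n-2).
Substitute into P(x) y'' + Q(x) y' + R(x) y = 0 with P(x) = 1, Q(x) = 0, R(x) = 1, and match powers of x.
Initial conditions: a_0 = 3, a_1 = 1.
Setting the coefficient of each power of x to zero and solving order by order (substituting the coefficients already found):
  x^0: 2 a_2 + a_0 = 0  ->  2 a_2 = -a_0 = -3  ->  a_2 = -3/2
  x^1: 6 a_3 + a_1 = 0  ->  6 a_3 = -a_1 = -1  ->  a_3 = -1/6
  x^2: 12 a_4 + a_2 = 0  ->  12 a_4 = -a_2 = 3/2  ->  a_4 = 1/8
  x^3: 20 a_5 + a_3 = 0  ->  20 a_5 = -a_3 = 1/6  ->  a_5 = 1/120
Truncated series: y(x) = 3 + x - (3/2) x^2 - (1/6) x^3 + (1/8) x^4 + (1/120) x^5 + O(x^6).

a_0 = 3; a_1 = 1; a_2 = -3/2; a_3 = -1/6; a_4 = 1/8; a_5 = 1/120


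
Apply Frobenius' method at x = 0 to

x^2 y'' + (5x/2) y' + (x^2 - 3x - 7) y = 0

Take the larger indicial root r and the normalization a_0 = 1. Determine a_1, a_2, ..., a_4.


Write in Frobenius form y'' + (p(x)/x) y' + (q(x)/x^2) y = 0:
  p(x) = 5/2,  q(x) = x^2 - 3x - 7.
Indicial equation: r(r-1) + (5/2) r + (-7) = 0 -> roots r_1 = 2, r_2 = -7/2.
Take r = r_1 = 2. Let y(x) = x^r sum_{n>=0} a_n x^n with a_0 = 1.
Substitute y = x^r sum a_n x^n and match x^{r+n}. The recurrence is
  D(n) a_n - 3 a_{n-1} + 1 a_{n-2} = 0,  where D(n) = (r+n)(r+n-1) + (5/2)(r+n) + (-7).
  a_n = [3 a_{n-1} - 1 a_{n-2}] / D(n).
Since the indicial polynomial factors as (r - r_1)(r - r_2), D(n) = (r_1 + n - r_1)(r_1 + n - r_2) = n(n + 11/2).
Evaluating step by step (a_0 = 1):
  n = 1: D(1) = 1(1 + 11/2) = 13/2; numerator = 3(1) = 3; a_1 = (3)/(13/2) = 6/13
  n = 2: D(2) = 2(2 + 11/2) = 15; numerator = 3(6/13) - 1(1) = 5/13; a_2 = (5/13)/(15) = 1/39
  n = 3: D(3) = 3(3 + 11/2) = 51/2; numerator = 3(1/39) - 1(6/13) = -5/13; a_3 = (-5/13)/(51/2) = -10/663
  n = 4: D(4) = 4(4 + 11/2) = 38; numerator = 3(-10/663) - 1(1/39) = -47/663; a_4 = (-47/663)/(38) = -47/25194

r = 2; a_0 = 1; a_1 = 6/13; a_2 = 1/39; a_3 = -10/663; a_4 = -47/25194


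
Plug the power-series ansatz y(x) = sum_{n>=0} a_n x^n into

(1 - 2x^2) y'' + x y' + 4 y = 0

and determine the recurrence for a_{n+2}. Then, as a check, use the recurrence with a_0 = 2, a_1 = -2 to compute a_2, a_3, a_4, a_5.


Substitute y = sum_n a_n x^n.
(1 - 2 x^2) y'' contributes (n+2)(n+1) a_{n+2} - 2 n(n-1) a_n at x^n.
x y'(x) contributes n a_n at x^n.
4 y(x) contributes 4 a_n at x^n.
Matching x^n: (n+2)(n+1) a_{n+2} + (-2 n(n-1) + n + 4) a_n = 0.
Thus a_{n+2} = (2 n(n-1) - n - 4) / ((n+1)(n+2)) * a_n.

Check with a_0 = 2, a_1 = -2 (apply the recurrence for n = 0, 1, 2, 3): a_0 = 2, a_1 = -2, a_2 = -4, a_3 = 5/3, a_4 = 2/3, a_5 = 5/12.

a_(n+2) = (2 n(n-1) - n - 4) / ((n+1)(n+2)) * a_n; check: a_0 = 2, a_1 = -2, a_2 = -4, a_3 = 5/3, a_4 = 2/3, a_5 = 5/12


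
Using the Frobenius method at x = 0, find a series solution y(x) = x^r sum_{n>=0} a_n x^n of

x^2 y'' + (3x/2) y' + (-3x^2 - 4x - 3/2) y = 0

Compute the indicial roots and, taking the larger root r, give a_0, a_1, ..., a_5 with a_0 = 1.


Write in Frobenius form y'' + (p(x)/x) y' + (q(x)/x^2) y = 0:
  p(x) = 3/2,  q(x) = -3x^2 - 4x - 3/2.
Indicial equation: r(r-1) + (3/2) r + (-3/2) = 0 -> roots r_1 = 1, r_2 = -3/2.
Take r = r_1 = 1. Let y(x) = x^r sum_{n>=0} a_n x^n with a_0 = 1.
Substitute y = x^r sum a_n x^n and match x^{r+n}. The recurrence is
  D(n) a_n - 4 a_{n-1} - 3 a_{n-2} = 0,  where D(n) = (r+n)(r+n-1) + (3/2)(r+n) + (-3/2).
  a_n = [4 a_{n-1} + 3 a_{n-2}] / D(n).
Since the indicial polynomial factors as (r - r_1)(r - r_2), D(n) = (r_1 + n - r_1)(r_1 + n - r_2) = n(n + 5/2).
Evaluating step by step (a_0 = 1):
  n = 1: D(1) = 1(1 + 5/2) = 7/2; numerator = 4(1) = 4; a_1 = (4)/(7/2) = 8/7
  n = 2: D(2) = 2(2 + 5/2) = 9; numerator = 4(8/7) + 3(1) = 53/7; a_2 = (53/7)/(9) = 53/63
  n = 3: D(3) = 3(3 + 5/2) = 33/2; numerator = 4(53/63) + 3(8/7) = 428/63; a_3 = (428/63)/(33/2) = 856/2079
  n = 4: D(4) = 4(4 + 5/2) = 26; numerator = 4(856/2079) + 3(53/63) = 8671/2079; a_4 = (8671/2079)/(26) = 667/4158
  n = 5: D(5) = 5(5 + 5/2) = 75/2; numerator = 4(667/4158) + 3(856/2079) = 3902/2079; a_5 = (3902/2079)/(75/2) = 7804/155925

r = 1; a_0 = 1; a_1 = 8/7; a_2 = 53/63; a_3 = 856/2079; a_4 = 667/4158; a_5 = 7804/155925


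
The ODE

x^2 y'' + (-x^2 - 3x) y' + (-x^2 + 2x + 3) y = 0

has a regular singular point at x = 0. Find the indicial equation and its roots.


Divide by x^2 to reach normal form y'' + P_1(x) y' + P_2(x) y = 0 with P_1(x) = -1 - 3/x and P_2(x) = -1 + 2/x + 3/x^2.
x = 0 is a singular point because the y'-coefficient -1 - 3/x has a pole at x = 0 and the y-coefficient -1 + 2/x + 3/x^2 has a pole at x = 0.
It is a regular singular point because x P_1(x) = p(x) = -x - 3 and x^2 P_2(x) = q(x) = -x^2 + 2x + 3 are polynomials, hence analytic at x = 0.
p(0) = -3,  q(0) = 3.
Indicial equation: r(r-1) + p(0) r + q(0) = 0, i.e. r^2 + (p(0) - 1) r + q(0) = 0, i.e. r^2 - 4 r + 3 = 0.
Discriminant: (-4)^2 - 4(3) = 4, so r = (4 ± 2)/2.
Solving: r_1 = 3, r_2 = 1.

indicial: r^2 - 4 r + 3 = 0; roots r_1 = 3, r_2 = 1


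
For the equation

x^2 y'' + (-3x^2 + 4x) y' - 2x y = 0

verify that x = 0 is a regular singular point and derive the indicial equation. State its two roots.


Divide by x^2 to reach normal form y'' + P_1(x) y' + P_2(x) y = 0 with P_1(x) = -3 + 4/x and P_2(x) = -2/x.
x = 0 is a singular point because the y'-coefficient -3 + 4/x has a pole at x = 0 and the y-coefficient -2/x has a pole at x = 0.
It is a regular singular point because x P_1(x) = p(x) = 4 - 3x and x^2 P_2(x) = q(x) = -2x are polynomials, hence analytic at x = 0.
p(0) = 4,  q(0) = 0.
Indicial equation: r(r-1) + p(0) r + q(0) = 0, i.e. r^2 + (p(0) - 1) r + q(0) = 0, i.e. r^2 + 3 r = 0.
Discriminant: (3)^2 - 4(0) = 9, so r = (-3 ± 3)/2.
Solving: r_1 = 0, r_2 = -3.

indicial: r^2 + 3 r = 0; roots r_1 = 0, r_2 = -3


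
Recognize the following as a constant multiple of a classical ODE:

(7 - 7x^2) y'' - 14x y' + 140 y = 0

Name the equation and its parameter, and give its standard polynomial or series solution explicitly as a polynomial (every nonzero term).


All three coefficients share the factor 7; dividing through by 7 gives  (1 - x^2) y'' - 2x y' + 20 y = 0.
This matches the Legendre equation (1 - x^2) y'' - 2x y' + n(n+1) y = 0 (note the -2x y' term) with n(n+1) = 20, so n = 4; the polynomial solution is P_4(x).
With y = sum_k a_k x^k, matching x^k gives (k+2)(k+1) a_{k+2} = [k(k+1) - n(n+1)] a_k = (k - 4)(k + 5) a_k. The right side vanishes at k = 4, so the series with the parity of 4 terminates at degree 4.
Standard normalization (P_n(1) = 1): leading coefficient (2n)!/(2^n (n!)^2) = 40320/(16*576) = 35/8, so a_4 = 35/8. Work downward with a_k = (k+1)(k+2) a_{k+2} / ((k - 4)(k + 5)):
  a_2 = (3)(4)(35/8) / ((2 - 4)(2 + 5)) = (105/2)/(-14) = -15/4
  a_0 = (1)(2)(-15/4) / ((0 - 4)(0 + 5)) = (-15/2)/(-20) = 3/8
Hence P_4(x) = 35 x^4/8 - 15 x^2/4 + 3/8.

P_4(x); series = 35 x^4/8 - 15 x^2/4 + 3/8


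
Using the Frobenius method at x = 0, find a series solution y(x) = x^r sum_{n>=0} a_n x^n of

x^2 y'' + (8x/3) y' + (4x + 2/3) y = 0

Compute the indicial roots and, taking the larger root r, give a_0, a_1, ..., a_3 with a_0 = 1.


Write in Frobenius form y'' + (p(x)/x) y' + (q(x)/x^2) y = 0:
  p(x) = 8/3,  q(x) = 4x + 2/3.
Indicial equation: r(r-1) + (8/3) r + (2/3) = 0 -> roots r_1 = -2/3, r_2 = -1.
Take r = r_1 = -2/3. Let y(x) = x^r sum_{n>=0} a_n x^n with a_0 = 1.
Substitute y = x^r sum a_n x^n and match x^{r+n}. The recurrence is
  D(n) a_n + 4 a_{n-1} = 0,  where D(n) = (r+n)(r+n-1) + (8/3)(r+n) + (2/3).
  a_n = -4 / D(n) * a_{n-1}.
Since the indicial polynomial factors as (r - r_1)(r - r_2), D(n) = (r_1 + n - r_1)(r_1 + n - r_2) = n(n + 1/3).
Evaluating step by step (a_0 = 1):
  n = 1: D(1) = 1(1 + 1/3) = 4/3; numerator = -4(1) = -4; a_1 = (-4)/(4/3) = -3
  n = 2: D(2) = 2(2 + 1/3) = 14/3; numerator = -4(-3) = 12; a_2 = (12)/(14/3) = 18/7
  n = 3: D(3) = 3(3 + 1/3) = 10; numerator = -4(18/7) = -72/7; a_3 = (-72/7)/(10) = -36/35

r = -2/3; a_0 = 1; a_1 = -3; a_2 = 18/7; a_3 = -36/35


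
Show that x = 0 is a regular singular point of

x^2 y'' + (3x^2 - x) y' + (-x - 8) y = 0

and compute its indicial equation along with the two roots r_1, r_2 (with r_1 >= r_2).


Divide by x^2 to reach normal form y'' + P_1(x) y' + P_2(x) y = 0 with P_1(x) = 3 - 1/x and P_2(x) = -1/x - 8/x^2.
x = 0 is a singular point because the y'-coefficient 3 - 1/x has a pole at x = 0 and the y-coefficient -1/x - 8/x^2 has a pole at x = 0.
It is a regular singular point because x P_1(x) = p(x) = 3x - 1 and x^2 P_2(x) = q(x) = -x - 8 are polynomials, hence analytic at x = 0.
p(0) = -1,  q(0) = -8.
Indicial equation: r(r-1) + p(0) r + q(0) = 0, i.e. r^2 + (p(0) - 1) r + q(0) = 0, i.e. r^2 - 2 r - 8 = 0.
Discriminant: (-2)^2 - 4(-8) = 36, so r = (2 ± 6)/2.
Solving: r_1 = 4, r_2 = -2.

indicial: r^2 - 2 r - 8 = 0; roots r_1 = 4, r_2 = -2


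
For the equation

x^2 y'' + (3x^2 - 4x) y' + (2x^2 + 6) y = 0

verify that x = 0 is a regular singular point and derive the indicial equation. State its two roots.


Divide by x^2 to reach normal form y'' + P_1(x) y' + P_2(x) y = 0 with P_1(x) = 3 - 4/x and P_2(x) = 2 + 6/x^2.
x = 0 is a singular point because the y'-coefficient 3 - 4/x has a pole at x = 0 and the y-coefficient 2 + 6/x^2 has a pole at x = 0.
It is a regular singular point because x P_1(x) = p(x) = 3x - 4 and x^2 P_2(x) = q(x) = 2x^2 + 6 are polynomials, hence analytic at x = 0.
p(0) = -4,  q(0) = 6.
Indicial equation: r(r-1) + p(0) r + q(0) = 0, i.e. r^2 + (p(0) - 1) r + q(0) = 0, i.e. r^2 - 5 r + 6 = 0.
Discriminant: (-5)^2 - 4(6) = 1, so r = (5 ± 1)/2.
Solving: r_1 = 3, r_2 = 2.

indicial: r^2 - 5 r + 6 = 0; roots r_1 = 3, r_2 = 2


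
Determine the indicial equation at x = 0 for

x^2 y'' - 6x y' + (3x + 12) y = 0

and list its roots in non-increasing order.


Divide by x^2 to reach normal form y'' + P_1(x) y' + P_2(x) y = 0 with P_1(x) = -6/x and P_2(x) = 3/x + 12/x^2.
x = 0 is a singular point because the y'-coefficient -6/x has a pole at x = 0 and the y-coefficient 3/x + 12/x^2 has a pole at x = 0.
It is a regular singular point because x P_1(x) = p(x) = -6 and x^2 P_2(x) = q(x) = 3x + 12 are polynomials, hence analytic at x = 0.
p(0) = -6,  q(0) = 12.
Indicial equation: r(r-1) + p(0) r + q(0) = 0, i.e. r^2 + (p(0) - 1) r + q(0) = 0, i.e. r^2 - 7 r + 12 = 0.
Discriminant: (-7)^2 - 4(12) = 1, so r = (7 ± 1)/2.
Solving: r_1 = 4, r_2 = 3.

indicial: r^2 - 7 r + 12 = 0; roots r_1 = 4, r_2 = 3


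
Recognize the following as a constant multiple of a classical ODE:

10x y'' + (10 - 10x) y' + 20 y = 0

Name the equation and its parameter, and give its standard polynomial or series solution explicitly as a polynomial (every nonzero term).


All three coefficients share the factor 10; dividing through by 10 gives  x y'' + (1 - x) y' + 2 y = 0.
This matches the Laguerre equation x y'' + (1 - x) y' + n y = 0 with n = 2; the polynomial solution is L_2(x).
With y = sum_k a_k x^k, matching x^k gives (k+1)k a_{k+1} + (k+1) a_{k+1} - k a_k + n a_k = 0, i.e. (k+1)^2 a_{k+1} = (k - n) a_k = (k - 2) a_k. The right side vanishes at k = 2, so the series terminates at degree 2.
Standard normalization L_n(0) = 1 gives a_0 = 1. Work upward with a_{k+1} = (k - 2) a_k / (k+1)^2:
  a_1 = (0 - 2)(1) / 1^2 = -2/1 = -2
  a_2 = (1 - 2)(-2) / 2^2 = 2/4 = 1/2
Hence L_2(x) = x^2/2 - 2 x + 1.

L_2(x); series = x^2/2 - 2 x + 1


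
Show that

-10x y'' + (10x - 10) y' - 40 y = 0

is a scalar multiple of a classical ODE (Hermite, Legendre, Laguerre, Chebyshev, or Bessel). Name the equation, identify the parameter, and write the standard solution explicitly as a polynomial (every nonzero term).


All three coefficients share the factor -10; dividing through by -10 gives  x y'' + (1 - x) y' + 4 y = 0.
This matches the Laguerre equation x y'' + (1 - x) y' + n y = 0 with n = 4; the polynomial solution is L_4(x).
With y = sum_k a_k x^k, matching x^k gives (k+1)k a_{k+1} + (k+1) a_{k+1} - k a_k + n a_k = 0, i.e. (k+1)^2 a_{k+1} = (k - n) a_k = (k - 4) a_k. The right side vanishes at k = 4, so the series terminates at degree 4.
Standard normalization L_n(0) = 1 gives a_0 = 1. Work upward with a_{k+1} = (k - 4) a_k / (k+1)^2:
  a_1 = (0 - 4)(1) / 1^2 = -4/1 = -4
  a_2 = (1 - 4)(-4) / 2^2 = 12/4 = 3
  a_3 = (2 - 4)(3) / 3^2 = -6/9 = -2/3
  a_4 = (3 - 4)(-2/3) / 4^2 = (2/3)/16 = 1/24
Hence L_4(x) = x^4/24 - 2 x^3/3 + 3 x^2 - 4 x + 1.

L_4(x); series = x^4/24 - 2 x^3/3 + 3 x^2 - 4 x + 1


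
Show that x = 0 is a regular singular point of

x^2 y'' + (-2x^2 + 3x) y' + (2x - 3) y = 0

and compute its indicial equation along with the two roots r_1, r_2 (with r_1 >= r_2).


Divide by x^2 to reach normal form y'' + P_1(x) y' + P_2(x) y = 0 with P_1(x) = -2 + 3/x and P_2(x) = 2/x - 3/x^2.
x = 0 is a singular point because the y'-coefficient -2 + 3/x has a pole at x = 0 and the y-coefficient 2/x - 3/x^2 has a pole at x = 0.
It is a regular singular point because x P_1(x) = p(x) = 3 - 2x and x^2 P_2(x) = q(x) = 2x - 3 are polynomials, hence analytic at x = 0.
p(0) = 3,  q(0) = -3.
Indicial equation: r(r-1) + p(0) r + q(0) = 0, i.e. r^2 + (p(0) - 1) r + q(0) = 0, i.e. r^2 + 2 r - 3 = 0.
Discriminant: (2)^2 - 4(-3) = 16, so r = (-2 ± 4)/2.
Solving: r_1 = 1, r_2 = -3.

indicial: r^2 + 2 r - 3 = 0; roots r_1 = 1, r_2 = -3


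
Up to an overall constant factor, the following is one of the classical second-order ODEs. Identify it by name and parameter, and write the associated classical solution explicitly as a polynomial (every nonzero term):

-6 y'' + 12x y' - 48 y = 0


All three coefficients share the factor -6; dividing through by -6 gives  y'' - 2x y' + 8 y = 0.
This matches the Hermite equation y'' - 2x y' + 2n y = 0 with 2n = 8, so n = 4; the polynomial solution is H_4(x).
With y = sum_k a_k x^k, matching x^k gives (k+2)(k+1) a_{k+2} = 2(k - n) a_k = 2(k - 4) a_k. The right side vanishes at k = 4, so the series with the parity of 4 terminates at degree 4.
Standard normalization: leading coefficient of H_n is 2^n, so a_4 = 2^4 = 16. Work downward with a_k = (k+1)(k+2) a_{k+2} / (2(k - n)):
  a_2 = (3)(4)(16) / (2(2 - 4)) = 192/(-4) = -48
  a_0 = (1)(2)(-48) / (2(0 - 4)) = -96/(-8) = 12
Hence H_4(x) = 16 x^4 - 48 x^2 + 12.

H_4(x); series = 16 x^4 - 48 x^2 + 12


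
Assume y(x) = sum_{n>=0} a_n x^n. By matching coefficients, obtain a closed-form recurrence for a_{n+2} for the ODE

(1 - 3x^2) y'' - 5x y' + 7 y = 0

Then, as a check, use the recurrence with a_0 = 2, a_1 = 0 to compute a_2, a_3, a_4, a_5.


Substitute y = sum_n a_n x^n.
(1 - 3 x^2) y'' contributes (n+2)(n+1) a_{n+2} - 3 n(n-1) a_n at x^n.
-5 x y'(x) contributes -5 n a_n at x^n.
7 y(x) contributes 7 a_n at x^n.
Matching x^n: (n+2)(n+1) a_{n+2} + (-3 n(n-1) - 5 n + 7) a_n = 0.
Thus a_{n+2} = (3 n(n-1) + 5 n - 7) / ((n+1)(n+2)) * a_n.

Check with a_0 = 2, a_1 = 0 (apply the recurrence for n = 0, 1, 2, 3): a_0 = 2, a_1 = 0, a_2 = -7, a_3 = 0, a_4 = -21/4, a_5 = 0.

a_(n+2) = (3 n(n-1) + 5 n - 7) / ((n+1)(n+2)) * a_n; check: a_0 = 2, a_1 = 0, a_2 = -7, a_3 = 0, a_4 = -21/4, a_5 = 0


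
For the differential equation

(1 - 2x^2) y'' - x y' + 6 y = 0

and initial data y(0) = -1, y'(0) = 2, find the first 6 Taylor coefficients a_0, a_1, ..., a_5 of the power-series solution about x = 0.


Ansatz: y(x) = sum_{n>=0} a_n x^n, so y'(x) = sum_{n>=1} n a_n x^(n-1) and y''(x) = sum_{n>=2} n(n-1) a_n x^(n-2).
Substitute into P(x) y'' + Q(x) y' + R(x) y = 0 with P(x) = 1 - 2x^2, Q(x) = -x, R(x) = 6, and match powers of x.
Initial conditions: a_0 = -1, a_1 = 2.
Setting the coefficient of each power of x to zero and solving order by order (substituting the coefficients already found):
  x^0: 2 a_2 + 6 a_0 = 0  ->  2 a_2 = -6 a_0 = 6  ->  a_2 = 3
  x^1: 6 a_3 + 5 a_1 = 0  ->  6 a_3 = -5 a_1 = -10  ->  a_3 = -5/3
  x^2: 12 a_4 = 0  ->  a_4 = 0
  x^3: 20 a_5 - 9 a_3 = 0  ->  20 a_5 = 9 a_3 = -15  ->  a_5 = -3/4
Truncated series: y(x) = -1 + 2 x + 3 x^2 - (5/3) x^3 - (3/4) x^5 + O(x^6).

a_0 = -1; a_1 = 2; a_2 = 3; a_3 = -5/3; a_4 = 0; a_5 = -3/4


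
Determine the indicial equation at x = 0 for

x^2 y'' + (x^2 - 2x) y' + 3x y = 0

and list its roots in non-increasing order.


Divide by x^2 to reach normal form y'' + P_1(x) y' + P_2(x) y = 0 with P_1(x) = 1 - 2/x and P_2(x) = 3/x.
x = 0 is a singular point because the y'-coefficient 1 - 2/x has a pole at x = 0 and the y-coefficient 3/x has a pole at x = 0.
It is a regular singular point because x P_1(x) = p(x) = x - 2 and x^2 P_2(x) = q(x) = 3x are polynomials, hence analytic at x = 0.
p(0) = -2,  q(0) = 0.
Indicial equation: r(r-1) + p(0) r + q(0) = 0, i.e. r^2 + (p(0) - 1) r + q(0) = 0, i.e. r^2 - 3 r = 0.
Discriminant: (-3)^2 - 4(0) = 9, so r = (3 ± 3)/2.
Solving: r_1 = 3, r_2 = 0.

indicial: r^2 - 3 r = 0; roots r_1 = 3, r_2 = 0


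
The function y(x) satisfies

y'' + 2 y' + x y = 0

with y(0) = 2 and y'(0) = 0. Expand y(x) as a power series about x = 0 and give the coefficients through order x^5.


Ansatz: y(x) = sum_{n>=0} a_n x^n, so y'(x) = sum_{n>=1} n a_n x^(n-1) and y''(x) = sum_{n>=2} n(n-1) a_n x^(n-2).
Substitute into P(x) y'' + Q(x) y' + R(x) y = 0 with P(x) = 1, Q(x) = 2, R(x) = x, and match powers of x.
Initial conditions: a_0 = 2, a_1 = 0.
Setting the coefficient of each power of x to zero and solving order by order (substituting the coefficients already found):
  x^0: 2 a_2 + 2 a_1 = 0  ->  2 a_2 = -2 a_1 = 0  ->  a_2 = 0
  x^1: 6 a_3 + 4 a_2 + a_0 = 0  ->  6 a_3 = -4 a_2 - a_0 = -2  ->  a_3 = -1/3
  x^2: 12 a_4 + 6 a_3 + a_1 = 0  ->  12 a_4 = -6 a_3 - a_1 = 2  ->  a_4 = 1/6
  x^3: 20 a_5 + 8 a_4 + a_2 = 0  ->  20 a_5 = -8 a_4 - a_2 = -4/3  ->  a_5 = -1/15
Truncated series: y(x) = 2 - (1/3) x^3 + (1/6) x^4 - (1/15) x^5 + O(x^6).

a_0 = 2; a_1 = 0; a_2 = 0; a_3 = -1/3; a_4 = 1/6; a_5 = -1/15


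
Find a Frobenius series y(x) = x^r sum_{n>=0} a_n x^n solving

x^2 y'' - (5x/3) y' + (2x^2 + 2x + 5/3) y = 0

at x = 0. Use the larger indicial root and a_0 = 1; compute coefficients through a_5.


Write in Frobenius form y'' + (p(x)/x) y' + (q(x)/x^2) y = 0:
  p(x) = -5/3,  q(x) = 2x^2 + 2x + 5/3.
Indicial equation: r(r-1) + (-5/3) r + (5/3) = 0 -> roots r_1 = 5/3, r_2 = 1.
Take r = r_1 = 5/3. Let y(x) = x^r sum_{n>=0} a_n x^n with a_0 = 1.
Substitute y = x^r sum a_n x^n and match x^{r+n}. The recurrence is
  D(n) a_n + 2 a_{n-1} + 2 a_{n-2} = 0,  where D(n) = (r+n)(r+n-1) + (-5/3)(r+n) + (5/3).
  a_n = [-2 a_{n-1} - 2 a_{n-2}] / D(n).
Since the indicial polynomial factors as (r - r_1)(r - r_2), D(n) = (r_1 + n - r_1)(r_1 + n - r_2) = n(n + 2/3).
Evaluating step by step (a_0 = 1):
  n = 1: D(1) = 1(1 + 2/3) = 5/3; numerator = -2(1) = -2; a_1 = (-2)/(5/3) = -6/5
  n = 2: D(2) = 2(2 + 2/3) = 16/3; numerator = -2(-6/5) - 2(1) = 2/5; a_2 = (2/5)/(16/3) = 3/40
  n = 3: D(3) = 3(3 + 2/3) = 11; numerator = -2(3/40) - 2(-6/5) = 9/4; a_3 = (9/4)/(11) = 9/44
  n = 4: D(4) = 4(4 + 2/3) = 56/3; numerator = -2(9/44) - 2(3/40) = -123/220; a_4 = (-123/220)/(56/3) = -369/12320
  n = 5: D(5) = 5(5 + 2/3) = 85/3; numerator = -2(-369/12320) - 2(9/44) = -2151/6160; a_5 = (-2151/6160)/(85/3) = -6453/523600

r = 5/3; a_0 = 1; a_1 = -6/5; a_2 = 3/40; a_3 = 9/44; a_4 = -369/12320; a_5 = -6453/523600


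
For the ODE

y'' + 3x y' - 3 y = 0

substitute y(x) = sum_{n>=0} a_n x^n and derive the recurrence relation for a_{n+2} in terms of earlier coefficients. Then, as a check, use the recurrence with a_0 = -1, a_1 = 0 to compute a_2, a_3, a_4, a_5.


Substitute y = sum_n a_n x^n.
y''(x) has coefficient (n+2)(n+1) a_{n+2} at x^n;
3 x y'(x) has coefficient 3 n a_n at x^n (shift);
-3 y(x) has coefficient -3 a_n at x^n.
Matching x^n: (n+2)(n+1) a_{n+2} + (3n - 3) a_n = 0.
Thus a_{n+2} = (-3n + 3) / ((n+1)(n+2)) * a_n.

Check with a_0 = -1, a_1 = 0 (apply the recurrence for n = 0, 1, 2, 3): a_0 = -1, a_1 = 0, a_2 = -3/2, a_3 = 0, a_4 = 3/8, a_5 = 0.

a_(n+2) = (-3n + 3) / ((n+1)(n+2)) * a_n; check: a_0 = -1, a_1 = 0, a_2 = -3/2, a_3 = 0, a_4 = 3/8, a_5 = 0


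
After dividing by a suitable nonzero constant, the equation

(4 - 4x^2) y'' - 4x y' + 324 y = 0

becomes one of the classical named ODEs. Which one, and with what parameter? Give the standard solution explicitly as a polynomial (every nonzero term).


All three coefficients share the factor 4; dividing through by 4 gives  (1 - x^2) y'' - x y' + 81 y = 0.
This matches the Chebyshev equation (1 - x^2) y'' - x y' + n^2 y = 0 (note the -x y' term, not -2x y') with n^2 = 81, so n = 9; the polynomial solution is T_9(x).
With y = sum_k a_k x^k, matching x^k gives (k+2)(k+1) a_{k+2} = (k^2 - n^2) a_k = (k - 9)(k + 9) a_k. The right side vanishes at k = 9, so the series with the parity of 9 terminates at degree 9.
Standard normalization: leading coefficient of T_n is 2^(n-1), so a_9 = 2^8 = 256. Work downward with a_k = (k+1)(k+2) a_{k+2} / ((k - 9)(k + 9)):
  a_7 = (8)(9)(256) / ((7 - 9)(7 + 9)) = 18432/(-32) = -576
  a_5 = (6)(7)(-576) / ((5 - 9)(5 + 9)) = -24192/(-56) = 432
  a_3 = (4)(5)(432) / ((3 - 9)(3 + 9)) = 8640/(-72) = -120
  a_1 = (2)(3)(-120) / ((1 - 9)(1 + 9)) = -720/(-80) = 9
Hence T_9(x) = 256 x^9 - 576 x^7 + 432 x^5 - 120 x^3 + 9 x.

T_9(x); series = 256 x^9 - 576 x^7 + 432 x^5 - 120 x^3 + 9 x


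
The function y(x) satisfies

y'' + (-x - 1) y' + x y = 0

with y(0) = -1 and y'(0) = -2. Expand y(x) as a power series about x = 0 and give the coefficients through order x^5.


Ansatz: y(x) = sum_{n>=0} a_n x^n, so y'(x) = sum_{n>=1} n a_n x^(n-1) and y''(x) = sum_{n>=2} n(n-1) a_n x^(n-2).
Substitute into P(x) y'' + Q(x) y' + R(x) y = 0 with P(x) = 1, Q(x) = -x - 1, R(x) = x, and match powers of x.
Initial conditions: a_0 = -1, a_1 = -2.
Setting the coefficient of each power of x to zero and solving order by order (substituting the coefficients already found):
  x^0: 2 a_2 - a_1 = 0  ->  2 a_2 = a_1 = -2  ->  a_2 = -1
  x^1: 6 a_3 - 2 a_2 - a_1 + a_0 = 0  ->  6 a_3 = 2 a_2 + a_1 - a_0 = -3  ->  a_3 = -1/2
  x^2: 12 a_4 - 3 a_3 - 2 a_2 + a_1 = 0  ->  12 a_4 = 3 a_3 + 2 a_2 - a_1 = -3/2  ->  a_4 = -1/8
  x^3: 20 a_5 - 4 a_4 - 3 a_3 + a_2 = 0  ->  20 a_5 = 4 a_4 + 3 a_3 - a_2 = -1  ->  a_5 = -1/20
Truncated series: y(x) = -1 - 2 x - x^2 - (1/2) x^3 - (1/8) x^4 - (1/20) x^5 + O(x^6).

a_0 = -1; a_1 = -2; a_2 = -1; a_3 = -1/2; a_4 = -1/8; a_5 = -1/20


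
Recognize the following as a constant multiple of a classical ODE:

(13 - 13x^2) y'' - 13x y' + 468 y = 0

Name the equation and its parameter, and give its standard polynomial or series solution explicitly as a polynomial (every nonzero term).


All three coefficients share the factor 13; dividing through by 13 gives  (1 - x^2) y'' - x y' + 36 y = 0.
This matches the Chebyshev equation (1 - x^2) y'' - x y' + n^2 y = 0 (note the -x y' term, not -2x y') with n^2 = 36, so n = 6; the polynomial solution is T_6(x).
With y = sum_k a_k x^k, matching x^k gives (k+2)(k+1) a_{k+2} = (k^2 - n^2) a_k = (k - 6)(k + 6) a_k. The right side vanishes at k = 6, so the series with the parity of 6 terminates at degree 6.
Standard normalization: leading coefficient of T_n is 2^(n-1), so a_6 = 2^5 = 32. Work downward with a_k = (k+1)(k+2) a_{k+2} / ((k - 6)(k + 6)):
  a_4 = (5)(6)(32) / ((4 - 6)(4 + 6)) = 960/(-20) = -48
  a_2 = (3)(4)(-48) / ((2 - 6)(2 + 6)) = -576/(-32) = 18
  a_0 = (1)(2)(18) / ((0 - 6)(0 + 6)) = 36/(-36) = -1
Hence T_6(x) = 32 x^6 - 48 x^4 + 18 x^2 - 1.

T_6(x); series = 32 x^6 - 48 x^4 + 18 x^2 - 1


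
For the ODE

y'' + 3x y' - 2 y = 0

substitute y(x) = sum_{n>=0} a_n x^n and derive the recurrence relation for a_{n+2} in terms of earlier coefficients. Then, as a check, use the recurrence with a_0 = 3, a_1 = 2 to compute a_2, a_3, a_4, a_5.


Substitute y = sum_n a_n x^n.
y''(x) has coefficient (n+2)(n+1) a_{n+2} at x^n;
3 x y'(x) has coefficient 3 n a_n at x^n (shift);
-2 y(x) has coefficient -2 a_n at x^n.
Matching x^n: (n+2)(n+1) a_{n+2} + (3n - 2) a_n = 0.
Thus a_{n+2} = (-3n + 2) / ((n+1)(n+2)) * a_n.

Check with a_0 = 3, a_1 = 2 (apply the recurrence for n = 0, 1, 2, 3): a_0 = 3, a_1 = 2, a_2 = 3, a_3 = -1/3, a_4 = -1, a_5 = 7/60.

a_(n+2) = (-3n + 2) / ((n+1)(n+2)) * a_n; check: a_0 = 3, a_1 = 2, a_2 = 3, a_3 = -1/3, a_4 = -1, a_5 = 7/60


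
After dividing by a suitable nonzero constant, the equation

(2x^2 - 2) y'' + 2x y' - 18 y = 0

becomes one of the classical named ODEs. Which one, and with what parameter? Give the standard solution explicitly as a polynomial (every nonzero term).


All three coefficients share the factor -2; dividing through by -2 gives  (1 - x^2) y'' - x y' + 9 y = 0.
This matches the Chebyshev equation (1 - x^2) y'' - x y' + n^2 y = 0 (note the -x y' term, not -2x y') with n^2 = 9, so n = 3; the polynomial solution is T_3(x).
With y = sum_k a_k x^k, matching x^k gives (k+2)(k+1) a_{k+2} = (k^2 - n^2) a_k = (k - 3)(k + 3) a_k. The right side vanishes at k = 3, so the series with the parity of 3 terminates at degree 3.
Standard normalization: leading coefficient of T_n is 2^(n-1), so a_3 = 2^2 = 4. Work downward with a_k = (k+1)(k+2) a_{k+2} / ((k - 3)(k + 3)):
  a_1 = (2)(3)(4) / ((1 - 3)(1 + 3)) = 24/(-8) = -3
Hence T_3(x) = 4 x^3 - 3 x.

T_3(x); series = 4 x^3 - 3 x
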